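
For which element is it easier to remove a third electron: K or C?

K

Consider each +2 ion: K²⁺ is already 1 electron into the core; C²⁺ still has 2 valence electrons.
Usually core removal costs more than valence removal, but here the competition is close: a tightly held n=2 valence electron can cost more to remove than an n=3 core electron, so the actual values have to decide it.
Tabulated IE_3 (kJ/mol): K 4420, C 4620.
So the third ionization energies run K < C.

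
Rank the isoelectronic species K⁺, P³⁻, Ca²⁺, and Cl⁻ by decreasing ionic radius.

P³⁻ > Cl⁻ > K⁺ > Ca²⁺

All of these have 18 electrons, so size is governed by nuclear charge alone: the more protons, the stronger the pull on the same electron cloud, and the smaller the ion.
Nuclear charges: Ca²⁺ (Z=20), K⁺ (Z=19), Cl⁻ (Z=17), P³⁻ (Z=15).
Largest to smallest: P³⁻ > Cl⁻ > K⁺ > Ca²⁺.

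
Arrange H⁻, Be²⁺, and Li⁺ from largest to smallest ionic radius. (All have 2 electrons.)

H⁻, Li⁺, Be²⁺

All of these have 2 electrons, so size is governed by nuclear charge alone: the more protons, the stronger the pull on the same electron cloud, and the smaller the ion.
Nuclear charges: Be²⁺ (Z=4), Li⁺ (Z=3), H⁻ (Z=1).
Largest to smallest: H⁻ > Li⁺ > Be²⁺.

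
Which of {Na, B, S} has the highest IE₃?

Consider each +2 ion: Na²⁺ is already 1 electron into the core; B²⁺ still has 1 valence electron; S²⁺ still has 4 valence electrons.
Breaking into a closed-shell core is much more expensive than removing a leftover valence electron — Na has the largest IE_3 here.
Valence configurations: B²⁺ [He]2s¹, S²⁺ [Ne]3s²3p².
Tabulated IE_3 (kJ/mol): Na 6910, B 3660, S 3357.
So the third ionization energies run S < B < Na.

Na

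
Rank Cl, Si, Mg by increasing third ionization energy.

Si, Cl, Mg

Consider each +2 ion: Cl²⁺ still has 5 valence electrons; Si²⁺ still has 2 valence electrons; Mg²⁺ is the bare [Ne] core.
Pulling an electron out of a noble-gas core costs far more than removing a remaining valence electron, so Mg sits at the high end of IE_3.
Valence configurations: Cl²⁺ [Ne]3s²3p³, Si²⁺ [Ne]3s².
Tabulated IE_3 (kJ/mol): Cl 3822, Si 3232, Mg 7733.
Hence IE_3: Si < Cl < Mg.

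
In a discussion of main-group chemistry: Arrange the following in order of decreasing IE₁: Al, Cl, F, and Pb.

F > Cl > Pb > Al

F is in period 2, group 17; Al is in period 3, group 13; Cl is in period 3, group 17; Pb is in period 6, group 14.
Across a period the outer electron is held more tightly (higher IE₁); down a group it sits in a higher shell, more shielded, and comes off more easily.
Here both period and group differ, so the two effects have to be weighed against each other.
Pb > Al: the two effects oppose for this pair; the across-period effect wins (716 vs 578 kJ/mol).
Cl > Pb: both effects reinforce here, so Cl is clearly the higher of the two.
F > Cl: they share group 17; the group trend gives F the larger value.
Approximate values (kJ/mol): F 1681, Al 578, Cl 1251, Pb 716.
So from highest to lowest: F > Cl > Pb > Al.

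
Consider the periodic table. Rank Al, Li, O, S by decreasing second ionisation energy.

Consider each +1 ion: Al⁺ still has 2 valence electrons; Li⁺ is the bare [He] core; O⁺ still has 5 valence electrons; S⁺ still has 5 valence electrons.
Pulling an electron out of a noble-gas core costs far more than removing a remaining valence electron, so Li sits at the high end of IE_2.
Valence configurations: Al⁺ [Ne]3s², O⁺ [He]2s²2p³, S⁺ [Ne]3s²3p³.
Tabulated IE_2 (kJ/mol): Al 1817, Li 7298, O 3388, S 2252.
Hence IE_2: Al < S < O < Li.

Li > O > S > Al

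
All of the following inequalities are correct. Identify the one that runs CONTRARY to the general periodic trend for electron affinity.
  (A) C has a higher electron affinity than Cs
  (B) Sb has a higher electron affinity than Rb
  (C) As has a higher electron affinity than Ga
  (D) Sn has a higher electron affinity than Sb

(D)

The general trend: electron affinity increases across a period and decreases down a group.
(A) C (period 2, group 14) vs Cs (period 6, group 1): the stated order agrees with the simple trend.
(B) Sb (period 5, group 15) vs Rb (period 5, group 1): the stated order agrees with the simple trend.
(C) As (period 4, group 15) vs Ga (period 4, group 13): the stated order agrees with the simple trend.
(D) Sn (period 5, group 14) vs Sb (period 5, group 15): the stated order contradicts the simple trend.
The exception is (D): adding an electron to Sb's half-filled 5p³ is unfavourable, so Sn has the more exothermic EA.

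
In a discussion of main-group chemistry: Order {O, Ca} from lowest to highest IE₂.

IE_2 is the cost of taking one more electron from the +1 cation: O⁺ still has 5 valence electrons; Ca⁺ still has 1 valence electron.
All are still removing valence electrons, so compare the +1 ions as you would atoms: IE_2 generally rises across a period (higher Z_eff) and falls down a group (larger shell), subject to the usual subshell exceptions.
Valence configurations: O⁺ [He]2s²2p³, Ca⁺ [Ar]4s¹.
The numbers (kJ/mol): O 3388, Ca 1145.
Putting it together, IE_2: Ca < O.

Ca, O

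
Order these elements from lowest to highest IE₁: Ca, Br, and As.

Ca, As, Br

First ionization energy rises across a period (greater Z_eff holds electrons more tightly) and falls down a group (valence electrons are farther from the nucleus).
All lie in period 4, so first ionization energy increases left to right.
So from lowest to highest: Ca < As < Br.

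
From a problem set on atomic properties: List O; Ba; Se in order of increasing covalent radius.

O < Se < Ba

O is in period 2, group 16; Se is in period 4, group 16; Ba is in period 6, group 2.
Atomic radius shrinks across a period as nuclear charge pulls the same shell inward, and grows down a group as new shells are added.
These span different periods and groups, so the two trends combine.
Se > O: Se sits below O in group 16, so the down-group effect alone puts Se larger.
Ba > Se: relative to Se, both the across-period and down-group shifts push Ba's atomic radius up.
For reference (pm): O 63, Se 116, Ba 196.
So from smallest to largest: O < Se < Ba.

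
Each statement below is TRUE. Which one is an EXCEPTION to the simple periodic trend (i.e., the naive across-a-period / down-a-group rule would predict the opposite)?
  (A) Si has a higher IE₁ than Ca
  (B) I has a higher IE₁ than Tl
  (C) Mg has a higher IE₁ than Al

(C)

The general trend: IE₁ increases across a period and decreases down a group.
(A) Si (period 3, group 14) vs Ca (period 4, group 2): the stated order agrees with the simple trend.
(B) I (period 5, group 17) vs Tl (period 6, group 13): the stated order agrees with the simple trend.
(C) Mg (period 3, group 2) vs Al (period 3, group 13): the stated order contradicts the simple trend.
The exception is (C): Al's single 3p electron is easier to remove than one from Mg's filled 3s².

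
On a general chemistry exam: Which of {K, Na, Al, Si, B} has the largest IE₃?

Na

Consider each +2 ion: K²⁺ is already 1 electron into the core; Na²⁺ is already 1 electron into the core; Al²⁺ still has 1 valence electron; Si²⁺ still has 2 valence electrons; B²⁺ still has 1 valence electron.
Core electrons are held far more tightly than valence electrons, so K and Na top the IE_3 order.
Valence configurations: Al²⁺ [Ne]3s¹, Si²⁺ [Ne]3s², B²⁺ [He]2s¹.
Approximate IE_3 values (kJ/mol): K 4420, Na 6910, Al 2745, Si 3232, B 3660.
Putting it together, IE_3: Al < Si < B < K < Na.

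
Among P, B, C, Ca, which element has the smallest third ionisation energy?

After 2 electrons have been removed, what remains? P²⁺ still has 3 valence electrons; B²⁺ still has 1 valence electron; C²⁺ still has 2 valence electrons; Ca²⁺ is the bare [Ar] core.
Pulling an electron out of a noble-gas core costs far more than removing a remaining valence electron, so Ca sits at the high end of IE_3.
Valence configurations: P²⁺ [Ne]3s²3p¹, B²⁺ [He]2s¹, C²⁺ [He]2s².
Approximate IE_3 values (kJ/mol): P 2914, B 3660, C 4620, Ca 4912.
So the third ionization energies run P < B < C < Ca.

P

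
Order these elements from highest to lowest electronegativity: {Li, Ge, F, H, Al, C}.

H is in period 1, group 1; Li is in period 2, group 1; C is in period 2, group 14; F is in period 2, group 17; Al is in period 3, group 13; Ge is in period 4, group 14.
EN rises left→right (higher Z_eff, smaller atoms) and falls top→bottom (larger, more shielded atoms).
Here both period and group differ, so the two effects have to be weighed against each other.
Al > Li: the two effects oppose for this pair; the across-period effect wins (1.61 vs 0.98).
Ge > Al: the two effects oppose for this pair; the across-period effect wins (2.01 vs 1.61).
H > Ge: the two effects oppose for this pair; the down-group effect wins (2.20 vs 2.01).
C > H: period and group pull opposite ways; the across-period shift dominates (2.55 vs 2.20).
F > C: both are in period 2; the period trend gives F the larger value.
Tabulated electronegativity (Pauling): H 2.20, Li 0.98, C 2.55, F 3.98, Al 1.61, Ge 2.01.
So from highest to lowest: F > C > H > Ge > Al > Li.

F, C, H, Ge, Al, Li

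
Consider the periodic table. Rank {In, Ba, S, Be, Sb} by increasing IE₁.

Be is in period 2, group 2; S is in period 3, group 16; In is in period 5, group 13; Sb is in period 5, group 15; Ba is in period 6, group 2.
Removing the outermost electron gets harder across a period and easier down a group.
These span different periods and groups, so the two trends combine.
In > Ba: relative to Ba, both the across-period and down-group shifts push In's first ionization energy up.
Sb > In: both are in period 5; the period trend gives Sb the larger value.
Be > Sb: the two effects oppose for this pair; the down-group effect wins (900 vs 831 kJ/mol).
S > Be: period and group pull opposite ways; the across-period shift dominates (1000 vs 900 kJ/mol).
Tabulated first ionization energy (kJ/mol): Be 900, S 1000, In 558, Sb 831, Ba 503.
So from lowest to highest: Ba < In < Sb < Be < S.

Ba < In < Sb < Be < S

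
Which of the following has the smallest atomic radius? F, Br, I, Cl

F

F is in period 2, group 17; Cl is in period 3, group 17; Br is in period 4, group 17; I is in period 5, group 17.
Across a period the added protons contract the valence shell; down a group each new principal shell makes the atom larger.
All are in group 17, so atomic radius increases down the group.
The smallest atomic radius among these belongs to F.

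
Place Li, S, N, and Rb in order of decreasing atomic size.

Rb, Li, S, N

Li is in period 2, group 1; N is in period 2, group 15; S is in period 3, group 16; Rb is in period 5, group 1.
Moving right in a period, electrons are added to the same shell under a stronger nuclear pull, so atoms get smaller; moving down, a new shell is opened and atoms get larger.
Neither a single period nor a single group — weigh both effects.
S > N: the two effects oppose for this pair; the down-group effect wins (103 vs 71 pm).
Li > S: the two effects oppose for this pair; the across-period effect wins (133 vs 103 pm).
Rb > Li: Rb sits below Li in group 1, so the down-group effect alone puts Rb larger.
Tabulated atomic radius (pm): Li 133, N 71, S 103, Rb 210.
So from largest to smallest: Rb > Li > S > N.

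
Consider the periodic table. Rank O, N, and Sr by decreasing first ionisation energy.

N, O, Sr

Across a period the outer electron is held more tightly (higher IE₁); down a group it sits in a higher shell, more shielded, and comes off more easily.
Neither a single period nor a single group — weigh both effects.
O > Sr: relative to Sr, both the across-period and down-group shifts push O's first ionization energy up.
N > O: this pair runs against the simple trend — see the exception note.
Note the exception: N has a higher first ionization energy than O, contrary to the simple trend — pairing an electron in O's 2p⁴ costs repulsion energy, so O ionizes more easily than half-filled N (2p³).
For reference (kJ/mol): N 1402, O 1314, Sr 550.
So from highest to lowest: N > O > Sr.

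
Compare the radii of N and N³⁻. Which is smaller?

N

Forming N³⁻ adds 3 electrons to N. More electron–electron repulsion in the same shell, with unchanged nuclear charge, lets the cloud expand.
An anion is larger than its parent atom: N³⁻ > N.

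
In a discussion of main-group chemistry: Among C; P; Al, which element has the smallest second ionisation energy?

Al

IE_2 is the cost of taking one more electron from the +1 cation: C⁺ still has 3 valence electrons; P⁺ still has 4 valence electrons; Al⁺ still has 2 valence electrons.
All are still removing valence electrons, so compare the +1 ions as you would atoms: IE_2 generally rises across a period (higher Z_eff) and falls down a group (larger shell), subject to the usual subshell exceptions.
Valence configurations: C⁺ [He]2s²2p¹, P⁺ [Ne]3s²3p², Al⁺ [Ne]3s².
Approximate IE_2 values (kJ/mol): C 2353, P 1907, Al 1817.
Hence IE_2: Al < P < C.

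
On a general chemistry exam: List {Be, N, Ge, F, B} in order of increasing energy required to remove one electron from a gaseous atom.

Be is in period 2, group 2; B is in period 2, group 13; N is in period 2, group 15; F is in period 2, group 17; Ge is in period 4, group 14.
First ionization energy rises across a period (greater Z_eff holds electrons more tightly) and falls down a group (valence electrons are farther from the nucleus).
Here both period and group differ, so the two effects have to be weighed against each other.
B > Ge: the two effects oppose for this pair; the down-group effect wins (801 vs 762 kJ/mol).
Be > B: this pair runs against the simple trend — see the exception note.
N > Be: both are in period 2; the period trend gives N the larger value.
F > N: F lies to the right of N in period 2, so the across-period effect alone puts F higher.
Note the exception: Be has a higher first ionization energy than B, contrary to the simple trend — removing B's lone 2p electron is easier than breaking Be's filled 2s².
For reference (kJ/mol): Be 900, B 801, N 1402, F 1681, Ge 762.
So from lowest to highest: Ge < B < Be < N < F.

Ge < B < Be < N < F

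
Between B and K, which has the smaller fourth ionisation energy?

Consider each +3 ion: B³⁺ is the bare [He] core; K³⁺ is already 2 electrons into the core.
All of these are removing an electron from a noble-gas core or deeper; the smaller core (lower principal quantum number) is held far more tightly, and within a period the higher nuclear charge binds the same core more tightly.
Tabulated IE_4 (kJ/mol): B 25026, K 5877.
Hence IE_4: K < B.

K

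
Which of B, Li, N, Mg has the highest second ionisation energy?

Li

The second ionization energy removes an electron from the +1 ion. For each element: B⁺ still has 2 valence electrons; Li⁺ is the bare [He] core; N⁺ still has 4 valence electrons; Mg⁺ still has 1 valence electron.
Pulling an electron out of a noble-gas core costs far more than removing a remaining valence electron, so Li sits at the high end of IE_2.
Valence configurations: B⁺ [He]2s², N⁺ [He]2s²2p², Mg⁺ [Ne]3s¹.
Tabulated IE_2 (kJ/mol): B 2427, Li 7298, N 2856, Mg 1451.
Overall IE_2 order: Mg < B < N < Li.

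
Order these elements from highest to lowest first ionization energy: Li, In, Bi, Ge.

Li is in period 2, group 1; Ge is in period 4, group 14; In is in period 5, group 13; Bi is in period 6, group 15.
First ionization energy rises across a period (greater Z_eff holds electrons more tightly) and falls down a group (valence electrons are farther from the nucleus).
These span different periods and groups, so the two trends combine.
In > Li: the two effects oppose for this pair; the across-period effect wins (558 vs 520 kJ/mol).
Bi > In: the two effects oppose for this pair; the across-period effect wins (703 vs 558 kJ/mol).
Ge > Bi: the two effects oppose for this pair; the down-group effect wins (762 vs 703 kJ/mol).
Approximate values (kJ/mol): Li 520, Ge 762, In 558, Bi 703.
So from highest to lowest: Ge > Bi > In > Li.

Ge > Bi > In > Li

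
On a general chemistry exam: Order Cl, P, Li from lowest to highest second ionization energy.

Consider each +1 ion: Cl⁺ still has 6 valence electrons; P⁺ still has 4 valence electrons; Li⁺ is the bare [He] core.
Pulling an electron out of a noble-gas core costs far more than removing a remaining valence electron, so Li sits at the high end of IE_2.
Valence configurations: Cl⁺ [Ne]3s²3p⁴, P⁺ [Ne]3s²3p².
The numbers (kJ/mol): Cl 2298, P 1907, Li 7298.
Putting it together, IE_2: P < Cl < Li.

P < Cl < Li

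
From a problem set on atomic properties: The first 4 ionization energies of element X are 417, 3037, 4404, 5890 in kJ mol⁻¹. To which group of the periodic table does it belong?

Look for the largest jump between consecutive ionization energies: IE2/IE1 ≈ 7.3, far larger than any earlier ratio.
That jump marks the point where a core electron is being removed. So the atom has 1 valence electron.
A main-group element with 1 valence electron is in group 1.

Group 1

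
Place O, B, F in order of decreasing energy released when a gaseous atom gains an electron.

EA tends to increase across a period and decrease down a group, though the pattern is less regular than for IE or radius.
All lie in period 2, so electron affinity increases left to right.
So from highest to lowest: F > O > B.

F > O > B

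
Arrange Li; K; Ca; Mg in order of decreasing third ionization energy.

After 2 electrons have been removed, what remains? Li²⁺ is already 1 electron into the core; K²⁺ is already 1 electron into the core; Ca²⁺ is the bare [Ar] core; Mg²⁺ is the bare [Ne] core.
All of these are removing an electron from a noble-gas core or deeper; the smaller core (lower principal quantum number) is held far more tightly, and within a period the higher nuclear charge binds the same core more tightly.
Approximate IE_3 values (kJ/mol): Li 11815, K 4420, Ca 4912, Mg 7733.
Putting it together, IE_3: K < Ca < Mg < Li.

Li > Mg > Ca > K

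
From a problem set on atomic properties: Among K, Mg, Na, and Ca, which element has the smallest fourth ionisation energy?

K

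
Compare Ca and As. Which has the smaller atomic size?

Ca is in period 4, group 2; As is in period 4, group 15.
Atomic radius shrinks across a period as nuclear charge pulls the same shell inward, and grows down a group as new shells are added.
All lie in period 4, so atomic radius increases right to left.
So As has the smaller atomic size (As < Ca).

As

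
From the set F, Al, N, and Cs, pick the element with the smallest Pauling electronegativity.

Atoms toward the upper right of the periodic table pull bonding electrons most strongly.
These span different periods and groups, so the two trends combine.
Al > Cs: both effects reinforce here, so Al is clearly the higher of the two.
N > Al: both effects reinforce here, so N is clearly the higher of the two.
F > N: both are in period 2; the period trend gives F the larger value.
Tabulated electronegativity (Pauling): N 3.04, F 3.98, Al 1.61, Cs 0.79.
The smallest Pauling electronegativity among these belongs to Cs.

Cs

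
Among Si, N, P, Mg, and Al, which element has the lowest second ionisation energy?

Mg

After 1 electron has been removed, what remains? Si⁺ still has 3 valence electrons; N⁺ still has 4 valence electrons; P⁺ still has 4 valence electrons; Mg⁺ still has 1 valence electron; Al⁺ still has 2 valence electrons.
All are still removing valence electrons, so compare the +1 ions as you would atoms: IE_2 generally rises across a period (higher Z_eff) and falls down a group (larger shell), subject to the usual subshell exceptions.
Valence configurations: Si⁺ [Ne]3s²3p¹, N⁺ [He]2s²2p², P⁺ [Ne]3s²3p², Mg⁺ [Ne]3s¹, Al⁺ [Ne]3s².
Si⁺ loses a lone 3p electron whereas Al⁺ must break into a filled 3s² pair, so IE_2(Al) > IE_2(Si) even though Si has the higher nuclear charge.
The numbers (kJ/mol): Si 1577, N 2856, P 1907, Mg 1451, Al 1817.
Hence IE_2: Mg < Si < Al < P < N.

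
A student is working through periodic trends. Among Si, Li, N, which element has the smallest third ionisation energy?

The third ionization energy removes an electron from the +2 ion. For each element: Si²⁺ still has 2 valence electrons; Li²⁺ is already 1 electron into the core; N²⁺ still has 3 valence electrons.
Core electrons are held far more tightly than valence electrons, so Li tops the IE_3 order.
Valence configurations: Si²⁺ [Ne]3s², N²⁺ [He]2s²2p¹.
Tabulated IE_3 (kJ/mol): Si 3232, Li 11815, N 4578.
Overall IE_3 order: Si < N < Li.

Si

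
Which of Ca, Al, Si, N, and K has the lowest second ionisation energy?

Consider each +1 ion: Ca⁺ still has 1 valence electron; Al⁺ still has 2 valence electrons; Si⁺ still has 3 valence electrons; N⁺ still has 4 valence electrons; K⁺ is the bare [Ar] core.
Breaking into a closed-shell core is much more expensive than removing a leftover valence electron — K has the largest IE_2 here.
Valence configurations: Ca⁺ [Ar]4s¹, Al⁺ [Ne]3s², Si⁺ [Ne]3s²3p¹, N⁺ [He]2s²2p².
Si⁺ loses a lone 3p electron whereas Al⁺ must break into a filled 3s² pair, so IE_2(Al) > IE_2(Si) even though Si has the higher nuclear charge.
Approximate IE_2 values (kJ/mol): Ca 1145, Al 1817, Si 1577, N 2856, K 3052.
Overall IE_2 order: Ca < Si < Al < N < K.

Ca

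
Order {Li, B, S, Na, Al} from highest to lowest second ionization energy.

After 1 electron has been removed, what remains? Li⁺ is the bare [He] core; B⁺ still has 2 valence electrons; S⁺ still has 5 valence electrons; Na⁺ is the bare [Ne] core; Al⁺ still has 2 valence electrons.
Pulling an electron out of a noble-gas core costs far more than removing a remaining valence electron, so Na and Li sit at the high end of IE_2.
Valence configurations: B⁺ [He]2s², S⁺ [Ne]3s²3p³, Al⁺ [Ne]3s².
Approximate IE_2 values (kJ/mol): Li 7298, B 2427, S 2252, Na 4562, Al 1817.
So the second ionization energies run Al < S < B < Na < Li.

Li > Na > B > S > Al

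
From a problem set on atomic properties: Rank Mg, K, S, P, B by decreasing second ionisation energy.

After 1 electron has been removed, what remains? Mg⁺ still has 1 valence electron; K⁺ is the bare [Ar] core; S⁺ still has 5 valence electrons; P⁺ still has 4 valence electrons; B⁺ still has 2 valence electrons.
Pulling an electron out of a noble-gas core costs far more than removing a remaining valence electron, so K sits at the high end of IE_2.
Valence configurations: Mg⁺ [Ne]3s¹, S⁺ [Ne]3s²3p³, P⁺ [Ne]3s²3p², B⁺ [He]2s².
Tabulated IE_2 (kJ/mol): Mg 1451, K 3052, S 2252, P 1907, B 2427.
Overall IE_2 order: Mg < P < S < B < K.

K > B > S > P > Mg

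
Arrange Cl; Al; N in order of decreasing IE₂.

Consider each +1 ion: Cl⁺ still has 6 valence electrons; Al⁺ still has 2 valence electrons; N⁺ still has 4 valence electrons.
All are still removing valence electrons, so compare the +1 ions as you would atoms: IE_2 generally rises across a period (higher Z_eff) and falls down a group (larger shell), subject to the usual subshell exceptions.
Valence configurations: Cl⁺ [Ne]3s²3p⁴, Al⁺ [Ne]3s², N⁺ [He]2s²2p².
Tabulated IE_2 (kJ/mol): Cl 2298, Al 1817, N 2856.
So the second ionization energies run Al < Cl < N.

N > Cl > Al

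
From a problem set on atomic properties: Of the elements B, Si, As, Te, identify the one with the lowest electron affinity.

B is in period 2, group 13; Si is in period 3, group 14; As is in period 4, group 15; Te is in period 5, group 16.
Electron affinity generally becomes more exothermic across a period toward the halogens and less exothermic down a group.
These sit on a diagonal, where the across-period and down-group effects partly cancel.
As > B: the two effects oppose for this pair; the across-period effect wins (78 vs 27 kJ/mol).
Si > As: the two effects oppose for this pair; the down-group effect wins (134 vs 78 kJ/mol).
Te > Si: period and group pull opposite ways; the across-period shift dominates (190 vs 134 kJ/mol).
Approximate values (kJ/mol): B 27, Si 134, As 78, Te 190.
The lowest electron affinity among these belongs to B.

B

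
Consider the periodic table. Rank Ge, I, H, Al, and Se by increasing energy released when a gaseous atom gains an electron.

Al, H, Ge, Se, I

Electron affinity generally becomes more exothermic across a period toward the halogens and less exothermic down a group.
These span different periods and groups, so the two trends combine.
H > Al: period and group pull opposite ways; the down-group shift dominates (73 vs 42 kJ/mol).
Ge > H: the two effects oppose for this pair; the across-period effect wins (119 vs 73 kJ/mol).
Se > Ge: Se lies to the right of Ge in period 4, so the across-period effect alone puts Se higher.
I > Se: period and group pull opposite ways; the across-period shift dominates (295 vs 195 kJ/mol).
Approximate values (kJ/mol): H 73, Al 42, Ge 119, Se 195, I 295.
So from lowest to highest: Al < H < Ge < Se < I.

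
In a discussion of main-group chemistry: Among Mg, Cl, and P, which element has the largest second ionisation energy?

Cl

After 1 electron has been removed, what remains? Mg⁺ still has 1 valence electron; Cl⁺ still has 6 valence electrons; P⁺ still has 4 valence electrons.
All are still removing valence electrons, so compare the +1 ions as you would atoms: IE_2 generally rises across a period (higher Z_eff) and falls down a group (larger shell), subject to the usual subshell exceptions.
Valence configurations: Mg⁺ [Ne]3s¹, Cl⁺ [Ne]3s²3p⁴, P⁺ [Ne]3s²3p².
The numbers (kJ/mol): Mg 1451, Cl 2298, P 1907.
Hence IE_2: Mg < P < Cl.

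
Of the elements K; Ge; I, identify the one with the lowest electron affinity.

K

Electron affinity generally becomes more exothermic across a period toward the halogens and less exothermic down a group.
Here both period and group differ, so the two effects have to be weighed against each other.
Ge > K: both are in period 4; the period trend gives Ge the larger value.
I > Ge: the two effects oppose for this pair; the across-period effect wins (295 vs 119 kJ/mol).
Approximate values (kJ/mol): K 48, Ge 119, I 295.
The lowest electron affinity among these belongs to K.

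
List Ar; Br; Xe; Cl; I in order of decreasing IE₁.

Cl is in period 3, group 17; Ar is in period 3, group 18; Br is in period 4, group 17; I is in period 5, group 17; Xe is in period 5, group 18.
First ionization energy rises across a period (greater Z_eff holds electrons more tightly) and falls down a group (valence electrons are farther from the nucleus).
These span different periods and groups, so the two trends combine.
Br > I: they share group 17; the group trend gives Br the larger value.
Xe > Br: the two effects oppose for this pair; the across-period effect wins (1170 vs 1140 kJ/mol).
Cl > Xe: period and group pull opposite ways; the down-group shift dominates (1251 vs 1170 kJ/mol).
Ar > Cl: both are in period 3; the period trend gives Ar the larger value.
Tabulated first ionization energy (kJ/mol): Cl 1251, Ar 1521, Br 1140, I 1008, Xe 1170.
So from highest to lowest: Ar > Cl > Xe > Br > I.

Ar, Cl, Xe, Br, I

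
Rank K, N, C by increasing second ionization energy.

Consider each +1 ion: K⁺ is the bare [Ar] core; N⁺ still has 4 valence electrons; C⁺ still has 3 valence electrons.
Breaking into a closed-shell core is much more expensive than removing a leftover valence electron — K has the largest IE_2 here.
Valence configurations: N⁺ [He]2s²2p², C⁺ [He]2s²2p¹.
Approximate IE_2 values (kJ/mol): K 3052, N 2856, C 2353.
Hence IE_2: C < N < K.

C < N < K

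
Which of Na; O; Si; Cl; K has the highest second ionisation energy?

Na

After 1 electron has been removed, what remains? Na⁺ is the bare [Ne] core; O⁺ still has 5 valence electrons; Si⁺ still has 3 valence electrons; Cl⁺ still has 6 valence electrons; K⁺ is the bare [Ar] core.
Usually core removal costs more than valence removal, but here the competition is close: a tightly held n=2 valence electron can cost more to remove than an n=3 core electron, so the actual values have to decide it.
Valence configurations: O⁺ [He]2s²2p³, Si⁺ [Ne]3s²3p¹, Cl⁺ [Ne]3s²3p⁴.
Tabulated IE_2 (kJ/mol): Na 4562, O 3388, Si 1577, Cl 2298, K 3052.
Putting it together, IE_2: Si < Cl < K < O < Na.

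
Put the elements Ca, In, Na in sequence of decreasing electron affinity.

Na, In, Ca

Na is in period 3, group 1; Ca is in period 4, group 2; In is in period 5, group 13.
Atoms with high Z_eff and room in the valence shell (especially the halogens) have the most exothermic electron affinities.
A diagonal step moves right (one effect) and down (the opposite effect) at once.
In > Ca: period and group pull opposite ways; the across-period shift dominates (29 vs 2 kJ/mol).
Na > In: the two effects oppose for this pair; the down-group effect wins (53 vs 29 kJ/mol).
Approximate values (kJ/mol): Na 53, Ca 2, In 29.
So from highest to lowest: Na > In > Ca.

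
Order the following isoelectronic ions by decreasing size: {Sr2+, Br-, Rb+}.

Br- > Rb+ > Sr2+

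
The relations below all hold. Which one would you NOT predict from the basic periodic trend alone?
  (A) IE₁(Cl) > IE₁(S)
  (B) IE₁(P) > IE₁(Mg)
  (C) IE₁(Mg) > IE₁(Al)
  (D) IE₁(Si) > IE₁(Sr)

(C)

The general trend: first ionization energy increases across a period and decreases down a group.
(A) Cl (period 3, group 17) vs S (period 3, group 16): the stated order agrees with the simple trend.
(B) P (period 3, group 15) vs Mg (period 3, group 2): the stated order agrees with the simple trend.
(C) Mg (period 3, group 2) vs Al (period 3, group 13): the stated order contradicts the simple trend.
(D) Si (period 3, group 14) vs Sr (period 5, group 2): the stated order agrees with the simple trend.
The exception is (C): Al's single 3p electron is easier to remove than one from Mg's filled 3s².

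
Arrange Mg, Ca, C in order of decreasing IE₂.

C > Mg > Ca

After 1 electron has been removed, what remains? Mg⁺ still has 1 valence electron; Ca⁺ still has 1 valence electron; C⁺ still has 3 valence electrons.
All are still removing valence electrons, so compare the +1 ions as you would atoms: IE_2 generally rises across a period (higher Z_eff) and falls down a group (larger shell), subject to the usual subshell exceptions.
Valence configurations: Mg⁺ [Ne]3s¹, Ca⁺ [Ar]4s¹, C⁺ [He]2s²2p¹.
Tabulated IE_2 (kJ/mol): Mg 1451, Ca 1145, C 2353.
Hence IE_2: Ca < Mg < C.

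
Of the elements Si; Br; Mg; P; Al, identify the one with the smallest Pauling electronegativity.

Mg

Mg is in period 3, group 2; Al is in period 3, group 13; Si is in period 3, group 14; P is in period 3, group 15; Br is in period 4, group 17.
Atoms toward the upper right of the periodic table pull bonding electrons most strongly.
Neither a single period nor a single group — weigh both effects.
Al > Mg: Al lies to the right of Mg in period 3, so the across-period effect alone puts Al higher.
Si > Al: Si lies to the right of Al in period 3, so the across-period effect alone puts Si higher.
P > Si: both are in period 3; the period trend gives P the larger value.
Br > P: the two effects oppose for this pair; the across-period effect wins (2.96 vs 2.19).
Approximate values (Pauling): Mg 1.31, Al 1.61, Si 1.90, P 2.19, Br 2.96.
The smallest Pauling electronegativity among these belongs to Mg.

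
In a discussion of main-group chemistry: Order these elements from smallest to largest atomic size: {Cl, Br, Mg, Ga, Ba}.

Cl < Br < Ga < Mg < Ba

Radius decreases left→right (rising Z_eff, same n) and increases top→bottom (higher n).
Here both period and group differ, so the two effects have to be weighed against each other.
Br > Cl: they share group 17; the group trend gives Br the larger value.
Ga > Br: Ga lies to the left of Br in period 4, so the across-period effect alone puts Ga larger.
Mg > Ga: the two effects oppose for this pair; the across-period effect wins (139 vs 124 pm).
Ba > Mg: Ba sits below Mg in group 2, so the down-group effect alone puts Ba larger.
Approximate values (pm): Mg 139, Cl 99, Ga 124, Br 114, Ba 196.
So from smallest to largest: Cl < Br < Ga < Mg < Ba.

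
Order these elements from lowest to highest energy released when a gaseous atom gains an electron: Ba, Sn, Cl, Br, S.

Ba, Sn, S, Br, Cl

S is in period 3, group 16; Cl is in period 3, group 17; Br is in period 4, group 17; Sn is in period 5, group 14; Ba is in period 6, group 2.
Electron affinity generally becomes more exothermic across a period toward the halogens and less exothermic down a group.
Here both period and group differ, so the two effects have to be weighed against each other.
Sn > Ba: both effects reinforce here, so Sn is clearly the higher of the two.
S > Sn: relative to Sn, both the across-period and down-group shifts push S's electron affinity up.
Br > S: period and group pull opposite ways; the across-period shift dominates (325 vs 200 kJ/mol).
Cl > Br: they share group 17; the group trend gives Cl the larger value.
Approximate values (kJ/mol): S 200, Cl 349, Br 325, Sn 107, Ba 14.
So from lowest to highest: Ba < Sn < S < Br < Cl.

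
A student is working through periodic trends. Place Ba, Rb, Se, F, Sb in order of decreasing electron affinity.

F is in period 2, group 17; Se is in period 4, group 16; Rb is in period 5, group 1; Sb is in period 5, group 15; Ba is in period 6, group 2.
EA tends to increase across a period and decrease down a group, though the pattern is less regular than for IE or radius.
Here both period and group differ, so the two effects have to be weighed against each other.
Rb > Ba: period and group pull opposite ways; the down-group shift dominates (47 vs 14 kJ/mol).
Sb > Rb: both are in period 5; the period trend gives Sb the larger value.
Se > Sb: both effects reinforce here, so Se is clearly the higher of the two.
F > Se: both effects reinforce here, so F is clearly the higher of the two.
Tabulated electron affinity (kJ/mol): F 328, Se 195, Rb 47, Sb 103, Ba 14.
So from highest to lowest: F > Se > Sb > Rb > Ba.

F > Se > Sb > Rb > Ba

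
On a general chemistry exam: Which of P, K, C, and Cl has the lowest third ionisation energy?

P

Consider each +2 ion: P²⁺ still has 3 valence electrons; K²⁺ is already 1 electron into the core; C²⁺ still has 2 valence electrons; Cl²⁺ still has 5 valence electrons.
Usually core removal costs more than valence removal, but here the competition is close: a tightly held n=2 valence electron can cost more to remove than an n=3 core electron, so the actual values have to decide it.
Valence configurations: P²⁺ [Ne]3s²3p¹, C²⁺ [He]2s², Cl²⁺ [Ne]3s²3p³.
Tabulated IE_3 (kJ/mol): P 2914, K 4420, C 4620, Cl 3822.
Hence IE_3: P < Cl < K < C.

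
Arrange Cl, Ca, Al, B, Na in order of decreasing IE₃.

Consider each +2 ion: Cl²⁺ still has 5 valence electrons; Ca²⁺ is the bare [Ar] core; Al²⁺ still has 1 valence electron; B²⁺ still has 1 valence electron; Na²⁺ is already 1 electron into the core.
Core electrons are held far more tightly than valence electrons, so Ca and Na top the IE_3 order.
Valence configurations: Cl²⁺ [Ne]3s²3p³, Al²⁺ [Ne]3s¹, B²⁺ [He]2s¹.
Approximate IE_3 values (kJ/mol): Cl 3822, Ca 4912, Al 2745, B 3660, Na 6910.
Overall IE_3 order: Al < B < Cl < Ca < Na.

Na > Ca > Cl > B > Al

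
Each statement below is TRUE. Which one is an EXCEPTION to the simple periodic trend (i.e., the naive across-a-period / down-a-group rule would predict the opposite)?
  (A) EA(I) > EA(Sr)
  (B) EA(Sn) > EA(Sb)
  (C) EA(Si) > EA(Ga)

(B)

The general trend: electron affinity increases across a period and decreases down a group.
(A) I (period 5, group 17) vs Sr (period 5, group 2): the stated order agrees with the simple trend.
(B) Sn (period 5, group 14) vs Sb (period 5, group 15): the stated order contradicts the simple trend.
(C) Si (period 3, group 14) vs Ga (period 4, group 13): the stated order agrees with the simple trend.
The exception is (B): adding an electron to Sb's half-filled 5p³ is unfavourable, so Sn has the more exothermic EA.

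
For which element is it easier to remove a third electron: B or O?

IE_3 is the cost of taking one more electron from the +2 cation: B²⁺ still has 1 valence electron; O²⁺ still has 4 valence electrons.
All are still removing valence electrons, so compare the +2 ions as you would atoms: IE_3 generally rises across a period (higher Z_eff) and falls down a group (larger shell), subject to the usual subshell exceptions.
Valence configurations: B²⁺ [He]2s¹, O²⁺ [He]2s²2p².
Tabulated IE_3 (kJ/mol): B 3660, O 5300.
Overall IE_3 order: B < O.

B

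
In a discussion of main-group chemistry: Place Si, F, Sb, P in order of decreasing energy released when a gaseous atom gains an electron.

F, Si, Sb, P

F is in period 2, group 17; Si is in period 3, group 14; P is in period 3, group 15; Sb is in period 5, group 15.
EA tends to increase across a period and decrease down a group, though the pattern is less regular than for IE or radius.
These span different periods and groups, so the two trends combine.
Sb > P: this pair runs against the simple trend — see the exception note.
Si > Sb: period and group pull opposite ways; the down-group shift dominates (134 vs 103 kJ/mol).
F > Si: relative to Si, both the across-period and down-group shifts push F's electron affinity up.
Note the exception: Sb has a higher electron affinity than P, contrary to the simple trend — both are half-filled np³, but the pairing/repulsion penalty for the added electron shrinks as the p orbitals become larger and more diffuse down the group, and for Sb that outweighs the weaker nuclear attraction.
Note the exception: Si has a higher electron affinity than P, contrary to the simple trend — adding an electron to P's half-filled 3p³ is unfavourable, so Si (3p²) has the more exothermic EA.
Tabulated electron affinity (kJ/mol): F 328, Si 134, P 72, Sb 103.
So from highest to lowest: F > Si > Sb > P.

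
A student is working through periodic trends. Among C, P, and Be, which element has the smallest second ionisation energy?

Be

Consider each +1 ion: C⁺ still has 3 valence electrons; P⁺ still has 4 valence electrons; Be⁺ still has 1 valence electron.
All are still removing valence electrons, so compare the +1 ions as you would atoms: IE_2 generally rises across a period (higher Z_eff) and falls down a group (larger shell), subject to the usual subshell exceptions.
Valence configurations: C⁺ [He]2s²2p¹, P⁺ [Ne]3s²3p², Be⁺ [He]2s¹.
The numbers (kJ/mol): C 2353, P 1907, Be 1757.
Overall IE_2 order: Be < P < C.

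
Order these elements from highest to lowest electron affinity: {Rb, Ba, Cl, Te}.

Cl is in period 3, group 17; Rb is in period 5, group 1; Te is in period 5, group 16; Ba is in period 6, group 2.
Adding an electron releases more energy for atoms nearer the top right (short of the noble gases).
Here both period and group differ, so the two effects have to be weighed against each other.
Rb > Ba: the two effects oppose for this pair; the down-group effect wins (47 vs 14 kJ/mol).
Te > Rb: Te lies to the right of Rb in period 5, so the across-period effect alone puts Te higher.
Cl > Te: both effects reinforce here, so Cl is clearly the higher of the two.
For reference (kJ/mol): Cl 349, Rb 47, Te 190, Ba 14.
So from highest to lowest: Cl > Te > Rb > Ba.

Cl > Te > Rb > Ba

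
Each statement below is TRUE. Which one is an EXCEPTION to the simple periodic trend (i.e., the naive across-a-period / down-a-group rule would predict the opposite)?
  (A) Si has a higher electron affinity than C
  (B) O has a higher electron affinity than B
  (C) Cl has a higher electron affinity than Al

(A)

The general trend: electron affinity increases across a period and decreases down a group.
(A) Si (period 3, group 14) vs C (period 2, group 14): the stated order contradicts the simple trend.
(B) O (period 2, group 16) vs B (period 2, group 13): the stated order agrees with the simple trend.
(C) Cl (period 3, group 17) vs Al (period 3, group 13): the stated order agrees with the simple trend.
The exception is (A): Si's larger, more diffuse 3p orbitals accept an added electron slightly more readily than C's compact 2p.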